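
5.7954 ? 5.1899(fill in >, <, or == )>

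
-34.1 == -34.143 False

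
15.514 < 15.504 False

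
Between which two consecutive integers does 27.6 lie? 27 and 28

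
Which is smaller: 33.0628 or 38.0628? 33.0628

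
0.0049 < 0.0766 True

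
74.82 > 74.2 True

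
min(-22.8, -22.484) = -22.8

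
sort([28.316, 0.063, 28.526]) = [0.063, 28.316, 28.526]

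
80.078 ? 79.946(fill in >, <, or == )>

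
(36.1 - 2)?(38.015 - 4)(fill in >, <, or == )>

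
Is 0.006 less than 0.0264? Yes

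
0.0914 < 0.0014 False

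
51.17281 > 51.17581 False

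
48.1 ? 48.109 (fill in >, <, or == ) <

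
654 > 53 True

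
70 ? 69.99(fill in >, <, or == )>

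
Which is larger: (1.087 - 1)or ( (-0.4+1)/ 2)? ( (-0.4+1)/ 2)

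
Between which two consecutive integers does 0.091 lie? 0 and 1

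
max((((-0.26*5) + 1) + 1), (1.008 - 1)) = 0.7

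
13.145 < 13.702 True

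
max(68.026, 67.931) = 68.026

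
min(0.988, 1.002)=0.988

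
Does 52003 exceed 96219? No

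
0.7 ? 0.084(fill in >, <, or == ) >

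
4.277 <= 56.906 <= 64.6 True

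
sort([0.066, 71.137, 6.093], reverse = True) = [71.137, 6.093, 0.066]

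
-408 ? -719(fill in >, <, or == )>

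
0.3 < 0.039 False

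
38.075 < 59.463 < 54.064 False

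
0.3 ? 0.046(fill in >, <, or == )>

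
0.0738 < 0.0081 False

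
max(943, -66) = 943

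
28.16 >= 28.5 False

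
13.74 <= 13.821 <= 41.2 True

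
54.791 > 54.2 True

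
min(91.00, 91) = 91.00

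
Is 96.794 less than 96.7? No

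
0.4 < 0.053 False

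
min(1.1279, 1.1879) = 1.1279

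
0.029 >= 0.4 False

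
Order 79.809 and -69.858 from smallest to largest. -69.858,79.809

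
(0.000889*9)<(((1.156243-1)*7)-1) True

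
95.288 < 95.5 True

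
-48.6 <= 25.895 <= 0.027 False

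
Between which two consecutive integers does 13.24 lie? 13 and 14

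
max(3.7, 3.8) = 3.8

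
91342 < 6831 False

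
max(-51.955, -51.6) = -51.6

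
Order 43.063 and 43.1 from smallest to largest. 43.063,43.1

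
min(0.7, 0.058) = 0.058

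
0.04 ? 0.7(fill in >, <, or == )<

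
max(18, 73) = 73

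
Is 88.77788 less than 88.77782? No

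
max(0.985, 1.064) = 1.064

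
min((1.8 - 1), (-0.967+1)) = 0.033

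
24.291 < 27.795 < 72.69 True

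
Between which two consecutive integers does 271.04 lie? 271 and 272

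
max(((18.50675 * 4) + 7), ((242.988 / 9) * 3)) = 81.027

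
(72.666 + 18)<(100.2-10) False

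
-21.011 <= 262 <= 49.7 False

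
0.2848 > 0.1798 True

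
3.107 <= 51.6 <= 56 True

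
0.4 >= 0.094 True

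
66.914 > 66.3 True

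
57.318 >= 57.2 True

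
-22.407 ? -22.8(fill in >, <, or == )>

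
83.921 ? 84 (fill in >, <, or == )<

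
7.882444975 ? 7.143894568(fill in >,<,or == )>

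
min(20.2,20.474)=20.2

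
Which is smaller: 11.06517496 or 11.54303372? 11.06517496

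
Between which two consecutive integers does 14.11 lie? 14 and 15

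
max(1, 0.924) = 1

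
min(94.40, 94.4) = 94.40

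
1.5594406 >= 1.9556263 False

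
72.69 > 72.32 True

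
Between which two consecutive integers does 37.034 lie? 37 and 38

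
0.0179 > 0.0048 True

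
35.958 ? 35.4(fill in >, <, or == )>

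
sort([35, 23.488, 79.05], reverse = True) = [79.05, 35, 23.488]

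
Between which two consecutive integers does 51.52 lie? 51 and 52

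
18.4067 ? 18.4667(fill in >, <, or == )<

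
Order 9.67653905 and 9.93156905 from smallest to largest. 9.67653905, 9.93156905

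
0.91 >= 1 False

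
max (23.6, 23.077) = 23.6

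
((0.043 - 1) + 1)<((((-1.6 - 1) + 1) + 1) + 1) True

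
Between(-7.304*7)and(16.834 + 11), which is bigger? (16.834 + 11)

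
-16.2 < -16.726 False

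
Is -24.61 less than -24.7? No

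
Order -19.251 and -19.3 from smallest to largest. -19.3, -19.251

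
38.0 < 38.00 False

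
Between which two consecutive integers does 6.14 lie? 6 and 7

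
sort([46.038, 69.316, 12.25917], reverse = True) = [69.316, 46.038, 12.25917]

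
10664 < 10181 False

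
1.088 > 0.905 True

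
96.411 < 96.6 True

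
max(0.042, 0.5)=0.5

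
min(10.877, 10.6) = 10.6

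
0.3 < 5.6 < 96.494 True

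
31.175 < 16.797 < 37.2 False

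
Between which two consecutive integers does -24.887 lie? -25 and -24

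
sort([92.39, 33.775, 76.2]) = [33.775, 76.2, 92.39]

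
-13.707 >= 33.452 False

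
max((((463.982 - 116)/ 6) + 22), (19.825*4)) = 79.997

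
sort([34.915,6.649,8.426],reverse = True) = [34.915,8.426,6.649]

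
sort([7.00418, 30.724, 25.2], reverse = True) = [30.724, 25.2, 7.00418]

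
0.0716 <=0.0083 False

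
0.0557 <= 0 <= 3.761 False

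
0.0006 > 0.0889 False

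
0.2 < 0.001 False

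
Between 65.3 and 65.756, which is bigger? 65.756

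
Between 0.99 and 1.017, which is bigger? 1.017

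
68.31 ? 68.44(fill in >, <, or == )<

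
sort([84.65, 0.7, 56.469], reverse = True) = [84.65, 56.469, 0.7]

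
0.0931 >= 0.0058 True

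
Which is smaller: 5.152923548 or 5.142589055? 5.142589055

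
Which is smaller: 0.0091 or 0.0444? 0.0091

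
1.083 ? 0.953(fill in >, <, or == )>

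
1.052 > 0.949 True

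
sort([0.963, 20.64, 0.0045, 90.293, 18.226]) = [0.0045, 0.963, 18.226, 20.64, 90.293]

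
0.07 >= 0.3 False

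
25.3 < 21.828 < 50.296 False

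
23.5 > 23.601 False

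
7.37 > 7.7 False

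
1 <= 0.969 False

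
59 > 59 False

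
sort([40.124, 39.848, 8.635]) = [8.635, 39.848, 40.124]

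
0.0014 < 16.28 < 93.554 True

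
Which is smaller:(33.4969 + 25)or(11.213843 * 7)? (33.4969 + 25)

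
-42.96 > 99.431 False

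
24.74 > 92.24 False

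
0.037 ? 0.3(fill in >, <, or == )<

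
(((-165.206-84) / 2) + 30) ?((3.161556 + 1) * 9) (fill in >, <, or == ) <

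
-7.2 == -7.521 False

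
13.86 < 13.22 False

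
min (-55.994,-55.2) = -55.994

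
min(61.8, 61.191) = 61.191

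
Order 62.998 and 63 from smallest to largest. 62.998, 63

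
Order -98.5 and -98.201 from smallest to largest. -98.5, -98.201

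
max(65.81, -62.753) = 65.81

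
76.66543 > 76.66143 True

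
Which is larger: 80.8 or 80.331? 80.8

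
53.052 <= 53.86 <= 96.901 True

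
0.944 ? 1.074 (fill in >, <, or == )<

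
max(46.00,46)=46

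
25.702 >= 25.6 True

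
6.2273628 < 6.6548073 True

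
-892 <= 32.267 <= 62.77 True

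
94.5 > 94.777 False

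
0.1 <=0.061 False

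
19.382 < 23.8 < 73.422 True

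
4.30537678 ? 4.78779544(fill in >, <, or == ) <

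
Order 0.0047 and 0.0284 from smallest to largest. 0.0047, 0.0284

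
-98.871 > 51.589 False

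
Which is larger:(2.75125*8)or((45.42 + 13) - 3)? ((45.42 + 13) - 3)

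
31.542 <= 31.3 False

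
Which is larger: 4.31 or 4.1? 4.31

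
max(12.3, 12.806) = 12.806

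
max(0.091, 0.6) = 0.6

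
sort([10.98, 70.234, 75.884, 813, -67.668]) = [-67.668, 10.98, 70.234, 75.884, 813]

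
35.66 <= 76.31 True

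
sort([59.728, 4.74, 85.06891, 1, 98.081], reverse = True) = [98.081, 85.06891, 59.728, 4.74, 1]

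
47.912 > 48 False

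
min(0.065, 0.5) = 0.065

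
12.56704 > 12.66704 False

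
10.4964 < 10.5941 True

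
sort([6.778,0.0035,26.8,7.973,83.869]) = [0.0035,6.778,7.973,26.8,83.869]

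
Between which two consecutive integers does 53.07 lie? 53 and 54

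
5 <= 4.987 False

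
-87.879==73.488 False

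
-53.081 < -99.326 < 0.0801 False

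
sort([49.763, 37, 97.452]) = [37, 49.763, 97.452]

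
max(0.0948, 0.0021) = 0.0948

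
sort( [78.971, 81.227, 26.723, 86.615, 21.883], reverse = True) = [86.615, 81.227, 78.971, 26.723, 21.883]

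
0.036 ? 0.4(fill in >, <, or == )<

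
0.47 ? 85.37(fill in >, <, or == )<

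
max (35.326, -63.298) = 35.326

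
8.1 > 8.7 False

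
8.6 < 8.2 False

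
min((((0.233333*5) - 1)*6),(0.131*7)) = 0.917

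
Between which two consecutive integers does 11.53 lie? 11 and 12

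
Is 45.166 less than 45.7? Yes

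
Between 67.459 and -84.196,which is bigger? 67.459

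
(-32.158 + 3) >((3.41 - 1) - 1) False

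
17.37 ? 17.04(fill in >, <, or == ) >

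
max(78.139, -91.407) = 78.139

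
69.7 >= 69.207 True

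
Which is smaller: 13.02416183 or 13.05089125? 13.02416183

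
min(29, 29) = 29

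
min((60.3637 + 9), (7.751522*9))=69.3637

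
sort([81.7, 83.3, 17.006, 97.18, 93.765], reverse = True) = [97.18, 93.765, 83.3, 81.7, 17.006]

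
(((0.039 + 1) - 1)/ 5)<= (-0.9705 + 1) True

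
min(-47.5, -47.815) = -47.815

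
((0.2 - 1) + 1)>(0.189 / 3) True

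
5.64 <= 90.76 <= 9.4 False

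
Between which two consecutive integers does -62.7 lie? -63 and -62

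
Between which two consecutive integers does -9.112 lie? -10 and -9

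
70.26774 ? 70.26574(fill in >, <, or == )>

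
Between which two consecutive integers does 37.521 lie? 37 and 38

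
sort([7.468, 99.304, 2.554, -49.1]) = [-49.1, 2.554, 7.468, 99.304]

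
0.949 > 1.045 False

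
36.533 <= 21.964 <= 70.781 False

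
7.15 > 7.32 False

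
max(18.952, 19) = 19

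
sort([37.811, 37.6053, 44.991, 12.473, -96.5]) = [-96.5, 12.473, 37.6053, 37.811, 44.991]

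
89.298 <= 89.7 True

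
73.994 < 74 True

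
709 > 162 True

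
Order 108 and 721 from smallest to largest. 108, 721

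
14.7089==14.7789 False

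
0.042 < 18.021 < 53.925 True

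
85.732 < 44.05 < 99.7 False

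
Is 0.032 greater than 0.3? No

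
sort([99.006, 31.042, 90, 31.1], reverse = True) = [99.006, 90, 31.1, 31.042]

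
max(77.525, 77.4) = 77.525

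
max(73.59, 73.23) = 73.59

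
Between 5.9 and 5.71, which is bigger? 5.9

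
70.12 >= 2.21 True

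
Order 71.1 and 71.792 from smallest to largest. 71.1, 71.792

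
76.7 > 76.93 False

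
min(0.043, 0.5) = 0.043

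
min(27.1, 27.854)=27.1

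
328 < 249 False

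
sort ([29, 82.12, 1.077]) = [1.077, 29, 82.12]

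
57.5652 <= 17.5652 False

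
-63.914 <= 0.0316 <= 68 True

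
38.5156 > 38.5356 False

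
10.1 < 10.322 True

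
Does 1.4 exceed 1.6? No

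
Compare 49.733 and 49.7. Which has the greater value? 49.733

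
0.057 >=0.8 False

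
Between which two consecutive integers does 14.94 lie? 14 and 15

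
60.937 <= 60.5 False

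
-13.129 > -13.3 True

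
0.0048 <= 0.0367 True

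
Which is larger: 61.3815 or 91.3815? 91.3815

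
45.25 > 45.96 False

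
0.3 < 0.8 True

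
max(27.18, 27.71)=27.71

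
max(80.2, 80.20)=80.20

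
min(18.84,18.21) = 18.21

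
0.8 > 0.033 True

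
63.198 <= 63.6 True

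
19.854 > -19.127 True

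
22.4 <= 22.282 False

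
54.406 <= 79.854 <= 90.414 True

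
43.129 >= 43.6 False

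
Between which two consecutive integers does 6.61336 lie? 6 and 7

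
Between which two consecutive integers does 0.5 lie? 0 and 1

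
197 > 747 False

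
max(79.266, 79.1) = 79.266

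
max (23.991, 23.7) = 23.991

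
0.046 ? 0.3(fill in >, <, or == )<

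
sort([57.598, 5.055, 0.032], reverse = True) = [57.598, 5.055, 0.032]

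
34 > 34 False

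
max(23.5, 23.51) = 23.51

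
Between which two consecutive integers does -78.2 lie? -79 and -78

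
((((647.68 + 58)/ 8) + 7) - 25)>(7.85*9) False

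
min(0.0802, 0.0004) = 0.0004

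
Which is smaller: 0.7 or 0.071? 0.071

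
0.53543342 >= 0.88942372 False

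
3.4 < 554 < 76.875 False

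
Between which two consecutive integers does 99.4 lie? 99 and 100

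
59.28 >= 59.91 False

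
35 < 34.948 False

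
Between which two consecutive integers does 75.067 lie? 75 and 76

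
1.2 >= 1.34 False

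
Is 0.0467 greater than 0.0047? Yes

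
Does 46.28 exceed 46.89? No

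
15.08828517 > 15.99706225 False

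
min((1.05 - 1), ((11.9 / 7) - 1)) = 0.05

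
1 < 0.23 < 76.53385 False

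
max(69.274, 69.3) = 69.3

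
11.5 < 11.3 False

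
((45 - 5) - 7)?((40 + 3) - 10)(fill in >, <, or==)==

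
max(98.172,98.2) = 98.2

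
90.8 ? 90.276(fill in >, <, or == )>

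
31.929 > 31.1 True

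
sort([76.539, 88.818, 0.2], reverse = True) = [88.818, 76.539, 0.2]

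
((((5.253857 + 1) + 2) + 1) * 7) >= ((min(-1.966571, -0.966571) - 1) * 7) True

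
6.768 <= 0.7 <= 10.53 False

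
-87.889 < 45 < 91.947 True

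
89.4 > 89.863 False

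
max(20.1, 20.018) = 20.1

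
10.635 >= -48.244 True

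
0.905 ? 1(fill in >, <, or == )<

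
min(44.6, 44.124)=44.124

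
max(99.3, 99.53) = 99.53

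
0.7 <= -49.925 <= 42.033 False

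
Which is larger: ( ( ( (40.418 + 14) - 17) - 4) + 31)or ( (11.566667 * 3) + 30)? ( (11.566667 * 3) + 30)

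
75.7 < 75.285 False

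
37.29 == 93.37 False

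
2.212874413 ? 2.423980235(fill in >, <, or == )<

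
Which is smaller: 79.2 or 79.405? 79.2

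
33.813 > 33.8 True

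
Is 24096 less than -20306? No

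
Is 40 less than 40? No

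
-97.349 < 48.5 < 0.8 False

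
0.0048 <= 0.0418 True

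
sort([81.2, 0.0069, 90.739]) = [0.0069, 81.2, 90.739]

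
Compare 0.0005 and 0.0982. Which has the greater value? 0.0982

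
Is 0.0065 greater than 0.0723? No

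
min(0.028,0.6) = 0.028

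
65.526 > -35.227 True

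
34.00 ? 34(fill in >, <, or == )==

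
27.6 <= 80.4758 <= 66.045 False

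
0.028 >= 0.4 False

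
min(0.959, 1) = 0.959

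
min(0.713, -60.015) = -60.015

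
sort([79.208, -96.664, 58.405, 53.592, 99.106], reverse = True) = [99.106, 79.208, 58.405, 53.592, -96.664]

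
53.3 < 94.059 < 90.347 False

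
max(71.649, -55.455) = 71.649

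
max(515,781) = 781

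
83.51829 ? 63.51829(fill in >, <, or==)>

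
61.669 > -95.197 True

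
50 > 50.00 False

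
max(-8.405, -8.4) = -8.4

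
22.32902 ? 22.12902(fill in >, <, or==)>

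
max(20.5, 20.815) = 20.815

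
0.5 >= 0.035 True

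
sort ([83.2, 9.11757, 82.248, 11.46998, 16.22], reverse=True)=[83.2, 82.248, 16.22, 11.46998, 9.11757]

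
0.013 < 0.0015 False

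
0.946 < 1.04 True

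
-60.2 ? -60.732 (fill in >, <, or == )>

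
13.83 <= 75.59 True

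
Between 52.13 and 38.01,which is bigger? 52.13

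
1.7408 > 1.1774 True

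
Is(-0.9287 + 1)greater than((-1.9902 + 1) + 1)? Yes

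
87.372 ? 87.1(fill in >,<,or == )>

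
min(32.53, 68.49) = 32.53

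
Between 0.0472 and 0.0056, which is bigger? 0.0472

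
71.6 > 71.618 False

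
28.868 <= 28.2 False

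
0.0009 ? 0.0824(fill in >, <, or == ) <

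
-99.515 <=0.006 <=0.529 True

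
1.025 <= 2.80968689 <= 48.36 True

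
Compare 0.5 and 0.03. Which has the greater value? 0.5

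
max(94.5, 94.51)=94.51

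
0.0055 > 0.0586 False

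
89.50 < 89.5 False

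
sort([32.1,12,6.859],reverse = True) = [32.1,12,6.859]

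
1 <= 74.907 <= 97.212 True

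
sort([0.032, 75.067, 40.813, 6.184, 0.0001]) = [0.0001, 0.032, 6.184, 40.813, 75.067]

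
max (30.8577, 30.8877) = 30.8877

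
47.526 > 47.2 True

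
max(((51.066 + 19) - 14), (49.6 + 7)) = 56.6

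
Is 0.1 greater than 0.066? Yes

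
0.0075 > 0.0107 False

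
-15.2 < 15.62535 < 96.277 True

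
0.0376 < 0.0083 False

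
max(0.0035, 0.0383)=0.0383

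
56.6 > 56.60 False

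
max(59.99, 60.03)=60.03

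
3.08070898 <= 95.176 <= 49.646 False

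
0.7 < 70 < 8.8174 False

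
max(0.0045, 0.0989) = 0.0989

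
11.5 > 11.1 True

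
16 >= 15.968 True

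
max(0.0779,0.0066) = 0.0779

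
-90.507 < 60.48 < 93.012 True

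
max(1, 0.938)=1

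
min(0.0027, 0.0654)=0.0027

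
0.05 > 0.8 False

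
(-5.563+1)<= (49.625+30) True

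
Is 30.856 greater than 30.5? Yes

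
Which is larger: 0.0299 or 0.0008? 0.0299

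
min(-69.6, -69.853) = -69.853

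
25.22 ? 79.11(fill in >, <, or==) <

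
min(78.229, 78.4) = 78.229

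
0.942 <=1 True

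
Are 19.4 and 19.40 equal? Yes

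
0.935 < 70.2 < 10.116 False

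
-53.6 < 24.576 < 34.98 True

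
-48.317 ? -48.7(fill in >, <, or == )>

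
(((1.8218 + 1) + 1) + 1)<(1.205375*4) False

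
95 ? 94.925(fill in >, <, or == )>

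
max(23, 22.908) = 23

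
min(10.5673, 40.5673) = 10.5673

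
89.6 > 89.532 True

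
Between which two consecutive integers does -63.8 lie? -64 and -63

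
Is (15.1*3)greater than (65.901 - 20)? No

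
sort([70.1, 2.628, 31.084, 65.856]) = [2.628, 31.084, 65.856, 70.1]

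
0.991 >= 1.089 False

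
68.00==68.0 True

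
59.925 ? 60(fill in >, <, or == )<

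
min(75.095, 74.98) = 74.98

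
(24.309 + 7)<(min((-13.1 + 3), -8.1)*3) False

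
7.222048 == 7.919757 False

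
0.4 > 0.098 True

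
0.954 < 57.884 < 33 False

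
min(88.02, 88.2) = 88.02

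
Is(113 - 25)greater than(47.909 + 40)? Yes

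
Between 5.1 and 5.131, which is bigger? 5.131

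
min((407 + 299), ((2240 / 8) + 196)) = 476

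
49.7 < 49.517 False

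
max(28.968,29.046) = 29.046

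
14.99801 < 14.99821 True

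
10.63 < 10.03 False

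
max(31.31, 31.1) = 31.31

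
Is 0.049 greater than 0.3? No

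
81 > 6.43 True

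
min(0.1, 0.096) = 0.096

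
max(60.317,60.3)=60.317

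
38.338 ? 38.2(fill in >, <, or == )>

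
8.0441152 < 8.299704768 True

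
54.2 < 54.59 True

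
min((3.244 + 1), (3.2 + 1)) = 4.2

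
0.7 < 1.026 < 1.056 True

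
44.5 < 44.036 False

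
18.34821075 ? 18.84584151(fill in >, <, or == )<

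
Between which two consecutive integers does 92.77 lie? 92 and 93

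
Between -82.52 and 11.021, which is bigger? 11.021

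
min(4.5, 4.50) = 4.5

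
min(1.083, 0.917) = 0.917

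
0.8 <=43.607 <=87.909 True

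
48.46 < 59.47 True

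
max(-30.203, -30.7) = -30.203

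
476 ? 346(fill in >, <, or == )>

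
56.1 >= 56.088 True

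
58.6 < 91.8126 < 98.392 True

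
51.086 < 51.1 True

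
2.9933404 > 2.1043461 True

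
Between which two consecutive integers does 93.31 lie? 93 and 94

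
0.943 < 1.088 True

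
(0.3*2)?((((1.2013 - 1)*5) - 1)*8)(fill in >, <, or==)>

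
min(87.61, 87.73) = 87.61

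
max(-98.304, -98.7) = -98.304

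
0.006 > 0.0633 False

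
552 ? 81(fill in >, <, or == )>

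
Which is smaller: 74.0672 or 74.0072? 74.0072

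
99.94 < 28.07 False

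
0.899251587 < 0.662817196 False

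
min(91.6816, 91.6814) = 91.6814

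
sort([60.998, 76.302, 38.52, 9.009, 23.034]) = [9.009, 23.034, 38.52, 60.998, 76.302]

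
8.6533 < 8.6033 False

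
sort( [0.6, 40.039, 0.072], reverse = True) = [40.039, 0.6, 0.072]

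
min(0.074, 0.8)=0.074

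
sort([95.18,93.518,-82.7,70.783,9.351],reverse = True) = [95.18,93.518,70.783,9.351,-82.7]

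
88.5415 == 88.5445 False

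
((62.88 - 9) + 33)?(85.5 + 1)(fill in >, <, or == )>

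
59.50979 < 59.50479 False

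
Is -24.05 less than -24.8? No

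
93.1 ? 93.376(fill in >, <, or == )<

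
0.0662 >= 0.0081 True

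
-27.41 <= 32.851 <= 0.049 False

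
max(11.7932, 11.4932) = 11.7932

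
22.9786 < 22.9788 True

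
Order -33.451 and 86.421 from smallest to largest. -33.451, 86.421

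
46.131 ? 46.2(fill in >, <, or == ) <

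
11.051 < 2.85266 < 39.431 False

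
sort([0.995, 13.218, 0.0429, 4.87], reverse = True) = [13.218, 4.87, 0.995, 0.0429]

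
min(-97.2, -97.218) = -97.218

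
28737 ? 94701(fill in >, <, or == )<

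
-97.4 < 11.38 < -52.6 False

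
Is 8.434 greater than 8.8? No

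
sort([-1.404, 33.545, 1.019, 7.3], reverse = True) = [33.545, 7.3, 1.019, -1.404]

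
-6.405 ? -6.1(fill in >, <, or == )<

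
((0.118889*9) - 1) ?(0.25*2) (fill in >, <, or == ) <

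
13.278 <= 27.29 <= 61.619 True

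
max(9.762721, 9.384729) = 9.762721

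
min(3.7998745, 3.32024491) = 3.32024491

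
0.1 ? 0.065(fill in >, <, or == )>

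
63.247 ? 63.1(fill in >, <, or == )>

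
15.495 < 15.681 True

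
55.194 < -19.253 False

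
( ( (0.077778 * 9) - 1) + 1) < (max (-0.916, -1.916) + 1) False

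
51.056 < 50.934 False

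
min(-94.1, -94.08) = -94.1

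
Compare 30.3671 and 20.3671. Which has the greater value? 30.3671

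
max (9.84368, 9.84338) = 9.84368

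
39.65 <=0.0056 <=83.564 False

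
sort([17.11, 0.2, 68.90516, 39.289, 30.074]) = [0.2, 17.11, 30.074, 39.289, 68.90516]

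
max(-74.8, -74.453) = -74.453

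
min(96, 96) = 96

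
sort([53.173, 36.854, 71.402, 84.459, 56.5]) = [36.854, 53.173, 56.5, 71.402, 84.459]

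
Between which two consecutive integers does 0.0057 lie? 0 and 1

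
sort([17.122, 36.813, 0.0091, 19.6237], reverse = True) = [36.813, 19.6237, 17.122, 0.0091]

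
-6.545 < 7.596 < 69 True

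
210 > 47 True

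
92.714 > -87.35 True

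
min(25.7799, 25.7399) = 25.7399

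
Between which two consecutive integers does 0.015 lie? 0 and 1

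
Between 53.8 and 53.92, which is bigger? 53.92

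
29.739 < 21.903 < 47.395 False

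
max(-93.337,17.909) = 17.909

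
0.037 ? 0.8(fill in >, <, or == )<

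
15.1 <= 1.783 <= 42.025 False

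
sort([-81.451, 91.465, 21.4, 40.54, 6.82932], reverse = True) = [91.465, 40.54, 21.4, 6.82932, -81.451]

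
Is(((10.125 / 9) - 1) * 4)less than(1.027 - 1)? No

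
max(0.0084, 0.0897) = 0.0897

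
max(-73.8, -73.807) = -73.8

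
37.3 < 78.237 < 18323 True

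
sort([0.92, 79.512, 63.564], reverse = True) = [79.512, 63.564, 0.92]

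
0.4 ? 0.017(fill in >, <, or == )>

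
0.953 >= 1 False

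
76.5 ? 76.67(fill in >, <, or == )<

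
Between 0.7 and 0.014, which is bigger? 0.7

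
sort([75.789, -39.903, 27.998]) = [-39.903, 27.998, 75.789]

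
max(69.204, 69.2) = 69.204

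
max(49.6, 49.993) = 49.993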